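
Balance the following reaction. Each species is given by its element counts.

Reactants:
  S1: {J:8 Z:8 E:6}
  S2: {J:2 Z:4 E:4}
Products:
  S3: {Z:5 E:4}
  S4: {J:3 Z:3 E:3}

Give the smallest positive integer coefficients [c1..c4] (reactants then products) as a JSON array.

Coefficients: [1, 5, 2, 6]

J: 1·8+5·2 = 18 | 2·0+6·3 = 18
Z: 1·8+5·4 = 28 | 2·5+6·3 = 28
E: 1·6+5·4 = 26 | 2·4+6·3 = 26
gcd(1,5,2,6) = 1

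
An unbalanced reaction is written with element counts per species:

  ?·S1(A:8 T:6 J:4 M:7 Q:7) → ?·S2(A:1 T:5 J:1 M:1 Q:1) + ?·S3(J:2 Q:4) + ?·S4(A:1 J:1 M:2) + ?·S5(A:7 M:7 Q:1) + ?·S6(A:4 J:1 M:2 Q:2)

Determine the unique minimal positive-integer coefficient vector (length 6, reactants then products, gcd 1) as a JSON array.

A: 5·8 = 40 | 6·1+5·0+1·1+3·7+3·4 = 40
T: 5·6 = 30 | 6·5+5·0+1·0+3·0+3·0 = 30
J: 5·4 = 20 | 6·1+5·2+1·1+3·0+3·1 = 20
M: 5·7 = 35 | 6·1+5·0+1·2+3·7+3·2 = 35
Q: 5·7 = 35 | 6·1+5·4+1·0+3·1+3·2 = 35
gcd(5,6,5,1,3,3) = 1

Coefficients: [5, 6, 5, 1, 3, 3]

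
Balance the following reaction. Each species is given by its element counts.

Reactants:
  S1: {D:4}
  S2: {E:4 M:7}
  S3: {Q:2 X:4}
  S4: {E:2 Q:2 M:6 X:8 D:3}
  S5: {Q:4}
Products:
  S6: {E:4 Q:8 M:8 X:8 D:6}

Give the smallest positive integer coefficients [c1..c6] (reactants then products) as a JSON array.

E: 6·0+4·4+6·0+2·2+6·0 = 20 | 5·4 = 20
Q: 6·0+4·0+6·2+2·2+6·4 = 40 | 5·8 = 40
M: 6·0+4·7+6·0+2·6+6·0 = 40 | 5·8 = 40
X: 6·0+4·0+6·4+2·8+6·0 = 40 | 5·8 = 40
D: 6·4+4·0+6·0+2·3+6·0 = 30 | 5·6 = 30
gcd(6,4,6,2,6,5) = 1

Coefficients: [6, 4, 6, 2, 6, 5]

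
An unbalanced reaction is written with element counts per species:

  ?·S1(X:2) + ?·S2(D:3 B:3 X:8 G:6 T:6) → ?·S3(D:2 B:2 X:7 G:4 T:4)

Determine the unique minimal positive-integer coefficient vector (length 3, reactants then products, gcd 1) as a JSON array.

Coefficients: [5, 4, 6]

D: 5·0+4·3 = 12 | 6·2 = 12
B: 5·0+4·3 = 12 | 6·2 = 12
X: 5·2+4·8 = 42 | 6·7 = 42
G: 5·0+4·6 = 24 | 6·4 = 24
T: 5·0+4·6 = 24 | 6·4 = 24
gcd(5,4,6) = 1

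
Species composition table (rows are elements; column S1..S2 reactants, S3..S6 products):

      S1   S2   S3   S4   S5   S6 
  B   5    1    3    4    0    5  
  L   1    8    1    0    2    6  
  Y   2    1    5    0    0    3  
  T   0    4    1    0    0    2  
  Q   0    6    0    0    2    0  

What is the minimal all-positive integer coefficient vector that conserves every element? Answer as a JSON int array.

B: 6·5+1·1 = 31 | 2·3+5·4+3·0+1·5 = 31
L: 6·1+1·8 = 14 | 2·1+5·0+3·2+1·6 = 14
Y: 6·2+1·1 = 13 | 2·5+5·0+3·0+1·3 = 13
T: 6·0+1·4 = 4 | 2·1+5·0+3·0+1·2 = 4
Q: 6·0+1·6 = 6 | 2·0+5·0+3·2+1·0 = 6
gcd(6,1,2,5,3,1) = 1

Coefficients: [6, 1, 2, 5, 3, 1]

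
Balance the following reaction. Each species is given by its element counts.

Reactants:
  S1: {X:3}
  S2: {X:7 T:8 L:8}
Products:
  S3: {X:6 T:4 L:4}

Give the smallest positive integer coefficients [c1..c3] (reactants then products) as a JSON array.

Coefficients: [5, 3, 6]

X: 5·3+3·7 = 36 | 6·6 = 36
T: 5·0+3·8 = 24 | 6·4 = 24
L: 5·0+3·8 = 24 | 6·4 = 24
gcd(5,3,6) = 1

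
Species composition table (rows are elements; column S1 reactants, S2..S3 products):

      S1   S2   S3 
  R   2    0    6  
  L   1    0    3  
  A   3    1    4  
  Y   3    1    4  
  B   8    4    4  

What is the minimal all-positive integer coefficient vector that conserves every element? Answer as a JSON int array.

Coefficients: [3, 5, 1]

R: 3·2 = 6 | 5·0+1·6 = 6
L: 3·1 = 3 | 5·0+1·3 = 3
A: 3·3 = 9 | 5·1+1·4 = 9
Y: 3·3 = 9 | 5·1+1·4 = 9
B: 3·8 = 24 | 5·4+1·4 = 24
gcd(3,5,1) = 1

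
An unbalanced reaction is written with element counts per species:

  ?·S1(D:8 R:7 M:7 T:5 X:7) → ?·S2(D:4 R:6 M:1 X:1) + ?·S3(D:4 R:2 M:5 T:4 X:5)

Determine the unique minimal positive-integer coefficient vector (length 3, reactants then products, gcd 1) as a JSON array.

Coefficients: [4, 3, 5]

D: 4·8 = 32 | 3·4+5·4 = 32
R: 4·7 = 28 | 3·6+5·2 = 28
M: 4·7 = 28 | 3·1+5·5 = 28
T: 4·5 = 20 | 3·0+5·4 = 20
X: 4·7 = 28 | 3·1+5·5 = 28
gcd(4,3,5) = 1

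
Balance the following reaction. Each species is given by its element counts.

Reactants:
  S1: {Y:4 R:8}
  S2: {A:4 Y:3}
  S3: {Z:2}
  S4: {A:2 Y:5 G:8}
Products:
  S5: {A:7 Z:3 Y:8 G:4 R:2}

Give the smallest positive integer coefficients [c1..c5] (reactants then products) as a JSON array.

A: 1·0+6·4+6·0+2·2 = 28 | 4·7 = 28
Z: 1·0+6·0+6·2+2·0 = 12 | 4·3 = 12
Y: 1·4+6·3+6·0+2·5 = 32 | 4·8 = 32
G: 1·0+6·0+6·0+2·8 = 16 | 4·4 = 16
R: 1·8+6·0+6·0+2·0 = 8 | 4·2 = 8
gcd(1,6,6,2,4) = 1

Coefficients: [1, 6, 6, 2, 4]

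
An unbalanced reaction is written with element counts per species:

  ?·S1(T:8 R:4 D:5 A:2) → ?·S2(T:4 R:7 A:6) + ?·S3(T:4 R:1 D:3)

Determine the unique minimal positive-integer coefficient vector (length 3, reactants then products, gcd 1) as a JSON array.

Coefficients: [3, 1, 5]

T: 3·8 = 24 | 1·4+5·4 = 24
R: 3·4 = 12 | 1·7+5·1 = 12
D: 3·5 = 15 | 1·0+5·3 = 15
A: 3·2 = 6 | 1·6+5·0 = 6
gcd(3,1,5) = 1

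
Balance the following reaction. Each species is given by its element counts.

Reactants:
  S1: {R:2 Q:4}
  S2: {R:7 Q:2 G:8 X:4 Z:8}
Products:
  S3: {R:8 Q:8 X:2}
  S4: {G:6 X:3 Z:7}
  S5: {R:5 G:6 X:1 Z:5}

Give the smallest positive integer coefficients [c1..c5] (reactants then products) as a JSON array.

Coefficients: [5, 6, 4, 4, 4]

R: 5·2+6·7 = 52 | 4·8+4·0+4·5 = 52
Q: 5·4+6·2 = 32 | 4·8+4·0+4·0 = 32
G: 5·0+6·8 = 48 | 4·0+4·6+4·6 = 48
X: 5·0+6·4 = 24 | 4·2+4·3+4·1 = 24
Z: 5·0+6·8 = 48 | 4·0+4·7+4·5 = 48
gcd(5,6,4,4,4) = 1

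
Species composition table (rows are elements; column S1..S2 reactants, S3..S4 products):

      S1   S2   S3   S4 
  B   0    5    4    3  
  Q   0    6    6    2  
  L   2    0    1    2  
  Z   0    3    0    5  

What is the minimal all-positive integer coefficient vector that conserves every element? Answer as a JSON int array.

Coefficients: [5, 5, 4, 3]

B: 5·0+5·5 = 25 | 4·4+3·3 = 25
Q: 5·0+5·6 = 30 | 4·6+3·2 = 30
L: 5·2+5·0 = 10 | 4·1+3·2 = 10
Z: 5·0+5·3 = 15 | 4·0+3·5 = 15
gcd(5,5,4,3) = 1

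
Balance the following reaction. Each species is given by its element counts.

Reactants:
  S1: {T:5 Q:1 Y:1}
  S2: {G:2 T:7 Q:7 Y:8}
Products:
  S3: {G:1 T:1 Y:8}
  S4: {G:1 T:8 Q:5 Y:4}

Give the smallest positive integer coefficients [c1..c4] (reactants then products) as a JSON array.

Coefficients: [4, 3, 1, 5]

G: 4·0+3·2 = 6 | 1·1+5·1 = 6
T: 4·5+3·7 = 41 | 1·1+5·8 = 41
Q: 4·1+3·7 = 25 | 1·0+5·5 = 25
Y: 4·1+3·8 = 28 | 1·8+5·4 = 28
gcd(4,3,1,5) = 1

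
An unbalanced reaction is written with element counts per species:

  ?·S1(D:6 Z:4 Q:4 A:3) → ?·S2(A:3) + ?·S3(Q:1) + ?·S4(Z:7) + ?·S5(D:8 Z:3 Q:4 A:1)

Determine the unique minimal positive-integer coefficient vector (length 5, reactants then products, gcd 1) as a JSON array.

Coefficients: [4, 3, 4, 1, 3]

D: 4·6 = 24 | 3·0+4·0+1·0+3·8 = 24
Z: 4·4 = 16 | 3·0+4·0+1·7+3·3 = 16
Q: 4·4 = 16 | 3·0+4·1+1·0+3·4 = 16
A: 4·3 = 12 | 3·3+4·0+1·0+3·1 = 12
gcd(4,3,4,1,3) = 1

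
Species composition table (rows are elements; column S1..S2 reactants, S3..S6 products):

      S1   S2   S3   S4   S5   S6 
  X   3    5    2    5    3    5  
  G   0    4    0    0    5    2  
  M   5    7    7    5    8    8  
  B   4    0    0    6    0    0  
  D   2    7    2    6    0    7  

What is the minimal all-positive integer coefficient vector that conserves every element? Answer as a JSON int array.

Coefficients: [6, 3, 1, 4, 2, 1]

X: 6·3+3·5 = 33 | 1·2+4·5+2·3+1·5 = 33
G: 6·0+3·4 = 12 | 1·0+4·0+2·5+1·2 = 12
M: 6·5+3·7 = 51 | 1·7+4·5+2·8+1·8 = 51
B: 6·4+3·0 = 24 | 1·0+4·6+2·0+1·0 = 24
D: 6·2+3·7 = 33 | 1·2+4·6+2·0+1·7 = 33
gcd(6,3,1,4,2,1) = 1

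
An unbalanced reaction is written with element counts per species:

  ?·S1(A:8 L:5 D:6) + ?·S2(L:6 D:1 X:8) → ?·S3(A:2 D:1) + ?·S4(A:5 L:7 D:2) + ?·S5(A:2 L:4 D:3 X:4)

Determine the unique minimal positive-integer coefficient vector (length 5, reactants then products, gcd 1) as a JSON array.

Coefficients: [4, 3, 5, 2, 6]

A: 4·8+3·0 = 32 | 5·2+2·5+6·2 = 32
L: 4·5+3·6 = 38 | 5·0+2·7+6·4 = 38
D: 4·6+3·1 = 27 | 5·1+2·2+6·3 = 27
X: 4·0+3·8 = 24 | 5·0+2·0+6·4 = 24
gcd(4,3,5,2,6) = 1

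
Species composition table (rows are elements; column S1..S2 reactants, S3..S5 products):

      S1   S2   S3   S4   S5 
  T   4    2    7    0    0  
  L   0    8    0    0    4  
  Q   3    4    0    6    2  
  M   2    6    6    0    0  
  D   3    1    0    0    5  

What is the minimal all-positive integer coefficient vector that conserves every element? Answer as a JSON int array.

Coefficients: [6, 2, 4, 3, 4]

T: 6·4+2·2 = 28 | 4·7+3·0+4·0 = 28
L: 6·0+2·8 = 16 | 4·0+3·0+4·4 = 16
Q: 6·3+2·4 = 26 | 4·0+3·6+4·2 = 26
M: 6·2+2·6 = 24 | 4·6+3·0+4·0 = 24
D: 6·3+2·1 = 20 | 4·0+3·0+4·5 = 20
gcd(6,2,4,3,4) = 1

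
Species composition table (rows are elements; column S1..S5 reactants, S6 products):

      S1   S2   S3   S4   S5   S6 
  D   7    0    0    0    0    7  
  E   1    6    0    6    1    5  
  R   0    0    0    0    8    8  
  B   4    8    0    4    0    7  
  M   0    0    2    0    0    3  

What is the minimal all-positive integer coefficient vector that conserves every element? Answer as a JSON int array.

Coefficients: [4, 1, 6, 1, 4, 4]

D: 4·7+1·0+6·0+1·0+4·0 = 28 | 4·7 = 28
E: 4·1+1·6+6·0+1·6+4·1 = 20 | 4·5 = 20
R: 4·0+1·0+6·0+1·0+4·8 = 32 | 4·8 = 32
B: 4·4+1·8+6·0+1·4+4·0 = 28 | 4·7 = 28
M: 4·0+1·0+6·2+1·0+4·0 = 12 | 4·3 = 12
gcd(4,1,6,1,4,4) = 1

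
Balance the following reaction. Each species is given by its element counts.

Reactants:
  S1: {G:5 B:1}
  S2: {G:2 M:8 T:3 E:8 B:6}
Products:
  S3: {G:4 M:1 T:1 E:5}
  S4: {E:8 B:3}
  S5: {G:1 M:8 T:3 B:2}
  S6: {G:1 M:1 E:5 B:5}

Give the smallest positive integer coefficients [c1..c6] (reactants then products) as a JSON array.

G: 2·5+6·2 = 22 | 3·4+1·0+5·1+5·1 = 22
M: 2·0+6·8 = 48 | 3·1+1·0+5·8+5·1 = 48
T: 2·0+6·3 = 18 | 3·1+1·0+5·3+5·0 = 18
E: 2·0+6·8 = 48 | 3·5+1·8+5·0+5·5 = 48
B: 2·1+6·6 = 38 | 3·0+1·3+5·2+5·5 = 38
gcd(2,6,3,1,5,5) = 1

Coefficients: [2, 6, 3, 1, 5, 5]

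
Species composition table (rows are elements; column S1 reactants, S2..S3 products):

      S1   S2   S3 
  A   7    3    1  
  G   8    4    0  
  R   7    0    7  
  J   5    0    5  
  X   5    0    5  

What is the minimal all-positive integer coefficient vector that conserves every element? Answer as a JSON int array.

Coefficients: [1, 2, 1]

A: 1·7 = 7 | 2·3+1·1 = 7
G: 1·8 = 8 | 2·4+1·0 = 8
R: 1·7 = 7 | 2·0+1·7 = 7
J: 1·5 = 5 | 2·0+1·5 = 5
X: 1·5 = 5 | 2·0+1·5 = 5
gcd(1,2,1) = 1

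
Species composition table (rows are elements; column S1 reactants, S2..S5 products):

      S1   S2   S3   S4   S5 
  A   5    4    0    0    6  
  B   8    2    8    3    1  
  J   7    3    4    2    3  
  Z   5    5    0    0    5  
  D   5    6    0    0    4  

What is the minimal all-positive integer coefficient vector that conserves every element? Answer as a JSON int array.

Coefficients: [4, 2, 1, 6, 2]

A: 4·5 = 20 | 2·4+1·0+6·0+2·6 = 20
B: 4·8 = 32 | 2·2+1·8+6·3+2·1 = 32
J: 4·7 = 28 | 2·3+1·4+6·2+2·3 = 28
Z: 4·5 = 20 | 2·5+1·0+6·0+2·5 = 20
D: 4·5 = 20 | 2·6+1·0+6·0+2·4 = 20
gcd(4,2,1,6,2) = 1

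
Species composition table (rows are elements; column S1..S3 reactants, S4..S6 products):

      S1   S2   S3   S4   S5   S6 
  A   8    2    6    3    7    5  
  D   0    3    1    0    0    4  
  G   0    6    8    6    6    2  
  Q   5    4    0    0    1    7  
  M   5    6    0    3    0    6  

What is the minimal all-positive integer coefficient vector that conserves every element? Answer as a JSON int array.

Coefficients: [3, 4, 4, 5, 3, 4]

A: 3·8+4·2+4·6 = 56 | 5·3+3·7+4·5 = 56
D: 3·0+4·3+4·1 = 16 | 5·0+3·0+4·4 = 16
G: 3·0+4·6+4·8 = 56 | 5·6+3·6+4·2 = 56
Q: 3·5+4·4+4·0 = 31 | 5·0+3·1+4·7 = 31
M: 3·5+4·6+4·0 = 39 | 5·3+3·0+4·6 = 39
gcd(3,4,4,5,3,4) = 1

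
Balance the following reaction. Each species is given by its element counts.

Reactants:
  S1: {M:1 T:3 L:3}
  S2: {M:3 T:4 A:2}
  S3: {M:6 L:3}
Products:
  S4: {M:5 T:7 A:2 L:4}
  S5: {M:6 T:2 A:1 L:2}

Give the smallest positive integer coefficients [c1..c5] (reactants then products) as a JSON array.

M: 3·1+6·3+5·6 = 51 | 3·5+6·6 = 51
T: 3·3+6·4+5·0 = 33 | 3·7+6·2 = 33
A: 3·0+6·2+5·0 = 12 | 3·2+6·1 = 12
L: 3·3+6·0+5·3 = 24 | 3·4+6·2 = 24
gcd(3,6,5,3,6) = 1

Coefficients: [3, 6, 5, 3, 6]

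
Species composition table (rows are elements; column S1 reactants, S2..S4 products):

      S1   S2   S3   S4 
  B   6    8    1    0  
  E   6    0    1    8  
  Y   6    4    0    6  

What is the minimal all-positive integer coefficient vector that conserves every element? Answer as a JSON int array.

Coefficients: [5, 3, 6, 3]

B: 5·6 = 30 | 3·8+6·1+3·0 = 30
E: 5·6 = 30 | 3·0+6·1+3·8 = 30
Y: 5·6 = 30 | 3·4+6·0+3·6 = 30
gcd(5,3,6,3) = 1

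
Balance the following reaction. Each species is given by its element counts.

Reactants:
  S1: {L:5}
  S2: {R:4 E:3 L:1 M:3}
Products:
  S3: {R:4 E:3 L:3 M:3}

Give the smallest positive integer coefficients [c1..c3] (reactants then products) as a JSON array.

R: 2·0+5·4 = 20 | 5·4 = 20
E: 2·0+5·3 = 15 | 5·3 = 15
L: 2·5+5·1 = 15 | 5·3 = 15
M: 2·0+5·3 = 15 | 5·3 = 15
gcd(2,5,5) = 1

Coefficients: [2, 5, 5]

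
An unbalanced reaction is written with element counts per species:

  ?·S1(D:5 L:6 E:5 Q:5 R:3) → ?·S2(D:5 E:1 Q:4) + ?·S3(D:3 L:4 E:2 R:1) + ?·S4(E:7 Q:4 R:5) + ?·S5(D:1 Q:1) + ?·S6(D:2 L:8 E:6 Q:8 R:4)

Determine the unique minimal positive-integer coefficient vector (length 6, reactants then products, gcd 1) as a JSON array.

Coefficients: [6, 1, 5, 1, 6, 2]

D: 6·5 = 30 | 1·5+5·3+1·0+6·1+2·2 = 30
L: 6·6 = 36 | 1·0+5·4+1·0+6·0+2·8 = 36
E: 6·5 = 30 | 1·1+5·2+1·7+6·0+2·6 = 30
Q: 6·5 = 30 | 1·4+5·0+1·4+6·1+2·8 = 30
R: 6·3 = 18 | 1·0+5·1+1·5+6·0+2·4 = 18
gcd(6,1,5,1,6,2) = 1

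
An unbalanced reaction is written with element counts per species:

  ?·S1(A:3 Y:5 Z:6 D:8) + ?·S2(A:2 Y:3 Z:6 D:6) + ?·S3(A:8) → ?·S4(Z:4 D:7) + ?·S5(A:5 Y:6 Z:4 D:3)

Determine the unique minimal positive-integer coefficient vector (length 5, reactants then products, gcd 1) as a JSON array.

A: 6·3+2·2+1·8 = 30 | 6·0+6·5 = 30
Y: 6·5+2·3+1·0 = 36 | 6·0+6·6 = 36
Z: 6·6+2·6+1·0 = 48 | 6·4+6·4 = 48
D: 6·8+2·6+1·0 = 60 | 6·7+6·3 = 60
gcd(6,2,1,6,6) = 1

Coefficients: [6, 2, 1, 6, 6]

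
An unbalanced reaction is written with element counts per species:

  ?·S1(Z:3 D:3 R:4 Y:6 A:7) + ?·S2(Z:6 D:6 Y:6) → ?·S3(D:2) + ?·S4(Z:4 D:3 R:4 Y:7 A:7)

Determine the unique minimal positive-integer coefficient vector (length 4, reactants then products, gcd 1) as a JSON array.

Z: 6·3+1·6 = 24 | 3·0+6·4 = 24
D: 6·3+1·6 = 24 | 3·2+6·3 = 24
R: 6·4+1·0 = 24 | 3·0+6·4 = 24
Y: 6·6+1·6 = 42 | 3·0+6·7 = 42
A: 6·7+1·0 = 42 | 3·0+6·7 = 42
gcd(6,1,3,6) = 1

Coefficients: [6, 1, 3, 6]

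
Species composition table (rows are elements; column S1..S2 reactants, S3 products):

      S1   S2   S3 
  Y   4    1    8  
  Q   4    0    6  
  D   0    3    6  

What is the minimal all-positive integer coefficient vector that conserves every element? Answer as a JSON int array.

Coefficients: [3, 4, 2]

Y: 3·4+4·1 = 16 | 2·8 = 16
Q: 3·4+4·0 = 12 | 2·6 = 12
D: 3·0+4·3 = 12 | 2·6 = 12
gcd(3,4,2) = 1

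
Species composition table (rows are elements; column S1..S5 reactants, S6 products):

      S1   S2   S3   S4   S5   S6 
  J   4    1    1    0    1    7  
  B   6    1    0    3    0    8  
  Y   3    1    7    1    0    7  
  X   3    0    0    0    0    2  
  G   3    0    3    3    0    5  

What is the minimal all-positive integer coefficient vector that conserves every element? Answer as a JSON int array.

J: 2·4+6·1+1·1+2·0+6·1 = 21 | 3·7 = 21
B: 2·6+6·1+1·0+2·3+6·0 = 24 | 3·8 = 24
Y: 2·3+6·1+1·7+2·1+6·0 = 21 | 3·7 = 21
X: 2·3+6·0+1·0+2·0+6·0 = 6 | 3·2 = 6
G: 2·3+6·0+1·3+2·3+6·0 = 15 | 3·5 = 15
gcd(2,6,1,2,6,3) = 1

Coefficients: [2, 6, 1, 2, 6, 3]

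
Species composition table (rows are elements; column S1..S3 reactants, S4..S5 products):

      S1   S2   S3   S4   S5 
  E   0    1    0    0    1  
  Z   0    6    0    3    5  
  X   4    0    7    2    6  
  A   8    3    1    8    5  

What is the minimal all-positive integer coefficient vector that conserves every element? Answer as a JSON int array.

Coefficients: [3, 6, 4, 2, 6]

E: 3·0+6·1+4·0 = 6 | 2·0+6·1 = 6
Z: 3·0+6·6+4·0 = 36 | 2·3+6·5 = 36
X: 3·4+6·0+4·7 = 40 | 2·2+6·6 = 40
A: 3·8+6·3+4·1 = 46 | 2·8+6·5 = 46
gcd(3,6,4,2,6) = 1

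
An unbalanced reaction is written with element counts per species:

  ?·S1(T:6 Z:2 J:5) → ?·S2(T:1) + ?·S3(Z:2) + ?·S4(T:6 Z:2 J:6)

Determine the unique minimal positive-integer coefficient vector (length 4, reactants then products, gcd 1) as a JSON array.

Coefficients: [6, 6, 1, 5]

T: 6·6 = 36 | 6·1+1·0+5·6 = 36
Z: 6·2 = 12 | 6·0+1·2+5·2 = 12
J: 6·5 = 30 | 6·0+1·0+5·6 = 30
gcd(6,6,1,5) = 1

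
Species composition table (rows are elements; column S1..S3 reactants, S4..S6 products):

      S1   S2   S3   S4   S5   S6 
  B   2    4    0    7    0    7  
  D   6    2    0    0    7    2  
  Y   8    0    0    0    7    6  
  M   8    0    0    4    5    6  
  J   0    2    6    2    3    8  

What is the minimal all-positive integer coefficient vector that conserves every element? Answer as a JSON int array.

B: 6·2+4·4+4·0 = 28 | 3·7+6·0+1·7 = 28
D: 6·6+4·2+4·0 = 44 | 3·0+6·7+1·2 = 44
Y: 6·8+4·0+4·0 = 48 | 3·0+6·7+1·6 = 48
M: 6·8+4·0+4·0 = 48 | 3·4+6·5+1·6 = 48
J: 6·0+4·2+4·6 = 32 | 3·2+6·3+1·8 = 32
gcd(6,4,4,3,6,1) = 1

Coefficients: [6, 4, 4, 3, 6, 1]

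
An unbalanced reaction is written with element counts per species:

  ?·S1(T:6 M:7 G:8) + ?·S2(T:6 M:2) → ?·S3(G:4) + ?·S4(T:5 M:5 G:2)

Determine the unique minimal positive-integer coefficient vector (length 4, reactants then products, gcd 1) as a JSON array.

T: 4·6+1·6 = 30 | 5·0+6·5 = 30
M: 4·7+1·2 = 30 | 5·0+6·5 = 30
G: 4·8+1·0 = 32 | 5·4+6·2 = 32
gcd(4,1,5,6) = 1

Coefficients: [4, 1, 5, 6]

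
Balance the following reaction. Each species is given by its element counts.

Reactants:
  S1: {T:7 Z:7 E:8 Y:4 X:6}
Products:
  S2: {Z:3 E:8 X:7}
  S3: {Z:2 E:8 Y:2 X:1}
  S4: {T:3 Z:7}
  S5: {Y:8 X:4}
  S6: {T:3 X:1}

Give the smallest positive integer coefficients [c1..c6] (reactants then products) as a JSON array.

T: 3·7 = 21 | 1·0+2·0+2·3+1·0+5·3 = 21
Z: 3·7 = 21 | 1·3+2·2+2·7+1·0+5·0 = 21
E: 3·8 = 24 | 1·8+2·8+2·0+1·0+5·0 = 24
Y: 3·4 = 12 | 1·0+2·2+2·0+1·8+5·0 = 12
X: 3·6 = 18 | 1·7+2·1+2·0+1·4+5·1 = 18
gcd(3,1,2,2,1,5) = 1

Coefficients: [3, 1, 2, 2, 1, 5]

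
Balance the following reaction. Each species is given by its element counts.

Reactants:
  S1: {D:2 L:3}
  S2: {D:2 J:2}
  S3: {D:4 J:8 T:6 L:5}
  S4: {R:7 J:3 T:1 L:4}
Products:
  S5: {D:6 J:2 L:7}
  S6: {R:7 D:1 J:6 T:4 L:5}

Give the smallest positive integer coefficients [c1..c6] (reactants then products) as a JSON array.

R: 6·0+2·0+1·0+2·7 = 14 | 3·0+2·7 = 14
D: 6·2+2·2+1·4+2·0 = 20 | 3·6+2·1 = 20
J: 6·0+2·2+1·8+2·3 = 18 | 3·2+2·6 = 18
T: 6·0+2·0+1·6+2·1 = 8 | 3·0+2·4 = 8
L: 6·3+2·0+1·5+2·4 = 31 | 3·7+2·5 = 31
gcd(6,2,1,2,3,2) = 1

Coefficients: [6, 2, 1, 2, 3, 2]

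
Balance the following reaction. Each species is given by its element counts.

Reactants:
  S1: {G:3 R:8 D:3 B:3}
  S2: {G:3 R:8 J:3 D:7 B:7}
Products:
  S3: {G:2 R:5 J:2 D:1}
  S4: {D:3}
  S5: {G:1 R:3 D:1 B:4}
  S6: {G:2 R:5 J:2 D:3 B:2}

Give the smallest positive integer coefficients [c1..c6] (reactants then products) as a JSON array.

G: 2·3+4·3 = 18 | 1·2+4·0+6·1+5·2 = 18
R: 2·8+4·8 = 48 | 1·5+4·0+6·3+5·5 = 48
J: 2·0+4·3 = 12 | 1·2+4·0+6·0+5·2 = 12
D: 2·3+4·7 = 34 | 1·1+4·3+6·1+5·3 = 34
B: 2·3+4·7 = 34 | 1·0+4·0+6·4+5·2 = 34
gcd(2,4,1,4,6,5) = 1

Coefficients: [2, 4, 1, 4, 6, 5]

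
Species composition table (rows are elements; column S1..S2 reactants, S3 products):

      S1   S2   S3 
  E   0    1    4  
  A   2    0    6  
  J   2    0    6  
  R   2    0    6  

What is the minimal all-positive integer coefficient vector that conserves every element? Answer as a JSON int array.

Coefficients: [3, 4, 1]

E: 3·0+4·1 = 4 | 1·4 = 4
A: 3·2+4·0 = 6 | 1·6 = 6
J: 3·2+4·0 = 6 | 1·6 = 6
R: 3·2+4·0 = 6 | 1·6 = 6
gcd(3,4,1) = 1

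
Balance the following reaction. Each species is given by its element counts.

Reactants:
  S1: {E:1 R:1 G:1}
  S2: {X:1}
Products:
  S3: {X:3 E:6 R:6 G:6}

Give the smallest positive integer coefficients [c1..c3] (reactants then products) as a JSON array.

X: 6·0+3·1 = 3 | 1·3 = 3
E: 6·1+3·0 = 6 | 1·6 = 6
R: 6·1+3·0 = 6 | 1·6 = 6
G: 6·1+3·0 = 6 | 1·6 = 6
gcd(6,3,1) = 1

Coefficients: [6, 3, 1]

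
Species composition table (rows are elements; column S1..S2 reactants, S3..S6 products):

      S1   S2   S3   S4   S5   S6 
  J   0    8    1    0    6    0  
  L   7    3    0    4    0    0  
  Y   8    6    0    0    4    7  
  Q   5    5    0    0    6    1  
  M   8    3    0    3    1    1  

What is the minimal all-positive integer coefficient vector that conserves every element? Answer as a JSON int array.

Coefficients: [1, 3, 6, 4, 3, 2]

J: 1·0+3·8 = 24 | 6·1+4·0+3·6+2·0 = 24
L: 1·7+3·3 = 16 | 6·0+4·4+3·0+2·0 = 16
Y: 1·8+3·6 = 26 | 6·0+4·0+3·4+2·7 = 26
Q: 1·5+3·5 = 20 | 6·0+4·0+3·6+2·1 = 20
M: 1·8+3·3 = 17 | 6·0+4·3+3·1+2·1 = 17
gcd(1,3,6,4,3,2) = 1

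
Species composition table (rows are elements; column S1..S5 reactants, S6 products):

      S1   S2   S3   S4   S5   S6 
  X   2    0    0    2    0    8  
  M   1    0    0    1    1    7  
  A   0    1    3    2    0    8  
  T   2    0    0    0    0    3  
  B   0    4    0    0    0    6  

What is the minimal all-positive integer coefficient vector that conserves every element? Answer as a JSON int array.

Coefficients: [3, 3, 1, 5, 6, 2]

X: 3·2+3·0+1·0+5·2+6·0 = 16 | 2·8 = 16
M: 3·1+3·0+1·0+5·1+6·1 = 14 | 2·7 = 14
A: 3·0+3·1+1·3+5·2+6·0 = 16 | 2·8 = 16
T: 3·2+3·0+1·0+5·0+6·0 = 6 | 2·3 = 6
B: 3·0+3·4+1·0+5·0+6·0 = 12 | 2·6 = 12
gcd(3,3,1,5,6,2) = 1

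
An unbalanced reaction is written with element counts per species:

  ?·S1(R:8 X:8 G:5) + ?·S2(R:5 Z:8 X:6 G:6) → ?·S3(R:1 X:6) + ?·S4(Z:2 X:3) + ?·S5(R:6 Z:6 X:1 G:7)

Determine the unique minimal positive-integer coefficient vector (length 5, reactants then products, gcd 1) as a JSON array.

R: 1·8+5·5 = 33 | 3·1+5·0+5·6 = 33
Z: 1·0+5·8 = 40 | 3·0+5·2+5·6 = 40
X: 1·8+5·6 = 38 | 3·6+5·3+5·1 = 38
G: 1·5+5·6 = 35 | 3·0+5·0+5·7 = 35
gcd(1,5,3,5,5) = 1

Coefficients: [1, 5, 3, 5, 5]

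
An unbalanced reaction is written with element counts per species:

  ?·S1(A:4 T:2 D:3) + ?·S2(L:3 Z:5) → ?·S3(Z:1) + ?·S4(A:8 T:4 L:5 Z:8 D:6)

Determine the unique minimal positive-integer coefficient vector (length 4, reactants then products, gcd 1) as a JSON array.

Coefficients: [6, 5, 1, 3]

A: 6·4+5·0 = 24 | 1·0+3·8 = 24
T: 6·2+5·0 = 12 | 1·0+3·4 = 12
L: 6·0+5·3 = 15 | 1·0+3·5 = 15
Z: 6·0+5·5 = 25 | 1·1+3·8 = 25
D: 6·3+5·0 = 18 | 1·0+3·6 = 18
gcd(6,5,1,3) = 1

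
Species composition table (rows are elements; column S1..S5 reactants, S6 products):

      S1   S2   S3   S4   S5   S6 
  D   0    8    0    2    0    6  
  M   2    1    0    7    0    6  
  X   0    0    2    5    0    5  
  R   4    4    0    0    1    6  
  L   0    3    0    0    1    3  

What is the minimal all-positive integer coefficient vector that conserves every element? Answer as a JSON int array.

D: 3·0+3·8+5·0+3·2+6·0 = 30 | 5·6 = 30
M: 3·2+3·1+5·0+3·7+6·0 = 30 | 5·6 = 30
X: 3·0+3·0+5·2+3·5+6·0 = 25 | 5·5 = 25
R: 3·4+3·4+5·0+3·0+6·1 = 30 | 5·6 = 30
L: 3·0+3·3+5·0+3·0+6·1 = 15 | 5·3 = 15
gcd(3,3,5,3,6,5) = 1

Coefficients: [3, 3, 5, 3, 6, 5]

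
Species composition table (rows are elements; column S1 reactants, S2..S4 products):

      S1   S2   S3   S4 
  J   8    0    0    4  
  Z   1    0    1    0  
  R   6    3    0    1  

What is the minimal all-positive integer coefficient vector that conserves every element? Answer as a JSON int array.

J: 3·8 = 24 | 4·0+3·0+6·4 = 24
Z: 3·1 = 3 | 4·0+3·1+6·0 = 3
R: 3·6 = 18 | 4·3+3·0+6·1 = 18
gcd(3,4,3,6) = 1

Coefficients: [3, 4, 3, 6]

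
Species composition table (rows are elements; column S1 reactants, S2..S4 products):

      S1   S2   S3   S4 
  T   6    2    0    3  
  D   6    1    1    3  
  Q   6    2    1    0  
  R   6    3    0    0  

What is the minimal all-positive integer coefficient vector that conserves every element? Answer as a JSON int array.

T: 3·6 = 18 | 6·2+6·0+2·3 = 18
D: 3·6 = 18 | 6·1+6·1+2·3 = 18
Q: 3·6 = 18 | 6·2+6·1+2·0 = 18
R: 3·6 = 18 | 6·3+6·0+2·0 = 18
gcd(3,6,6,2) = 1

Coefficients: [3, 6, 6, 2]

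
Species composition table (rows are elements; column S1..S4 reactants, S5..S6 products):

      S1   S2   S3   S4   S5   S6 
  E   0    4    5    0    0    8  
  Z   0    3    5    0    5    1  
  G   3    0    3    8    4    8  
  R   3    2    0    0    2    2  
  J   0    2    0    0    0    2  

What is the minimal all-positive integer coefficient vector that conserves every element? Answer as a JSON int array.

E: 4·0+5·4+4·5+5·0 = 40 | 6·0+5·8 = 40
Z: 4·0+5·3+4·5+5·0 = 35 | 6·5+5·1 = 35
G: 4·3+5·0+4·3+5·8 = 64 | 6·4+5·8 = 64
R: 4·3+5·2+4·0+5·0 = 22 | 6·2+5·2 = 22
J: 4·0+5·2+4·0+5·0 = 10 | 6·0+5·2 = 10
gcd(4,5,4,5,6,5) = 1

Coefficients: [4, 5, 4, 5, 6, 5]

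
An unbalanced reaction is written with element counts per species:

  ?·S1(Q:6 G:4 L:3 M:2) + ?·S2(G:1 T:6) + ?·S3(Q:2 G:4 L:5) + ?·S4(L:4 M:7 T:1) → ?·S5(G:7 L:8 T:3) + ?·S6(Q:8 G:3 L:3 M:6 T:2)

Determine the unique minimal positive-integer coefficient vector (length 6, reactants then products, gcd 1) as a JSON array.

Q: 5·6+2·0+1·2+2·0 = 32 | 2·0+4·8 = 32
G: 5·4+2·1+1·4+2·0 = 26 | 2·7+4·3 = 26
L: 5·3+2·0+1·5+2·4 = 28 | 2·8+4·3 = 28
M: 5·2+2·0+1·0+2·7 = 24 | 2·0+4·6 = 24
T: 5·0+2·6+1·0+2·1 = 14 | 2·3+4·2 = 14
gcd(5,2,1,2,2,4) = 1

Coefficients: [5, 2, 1, 2, 2, 4]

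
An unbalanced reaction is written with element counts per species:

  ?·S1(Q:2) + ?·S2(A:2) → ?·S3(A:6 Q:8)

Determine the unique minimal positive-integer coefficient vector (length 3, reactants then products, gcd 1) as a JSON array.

A: 4·0+3·2 = 6 | 1·6 = 6
Q: 4·2+3·0 = 8 | 1·8 = 8
gcd(4,3,1) = 1

Coefficients: [4, 3, 1]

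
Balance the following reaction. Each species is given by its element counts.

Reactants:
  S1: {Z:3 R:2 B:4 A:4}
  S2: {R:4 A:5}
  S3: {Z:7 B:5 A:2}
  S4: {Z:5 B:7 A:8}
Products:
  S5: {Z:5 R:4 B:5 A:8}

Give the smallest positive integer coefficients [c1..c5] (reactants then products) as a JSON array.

Z: 2·3+4·0+2·7+1·5 = 25 | 5·5 = 25
R: 2·2+4·4+2·0+1·0 = 20 | 5·4 = 20
B: 2·4+4·0+2·5+1·7 = 25 | 5·5 = 25
A: 2·4+4·5+2·2+1·8 = 40 | 5·8 = 40
gcd(2,4,2,1,5) = 1

Coefficients: [2, 4, 2, 1, 5]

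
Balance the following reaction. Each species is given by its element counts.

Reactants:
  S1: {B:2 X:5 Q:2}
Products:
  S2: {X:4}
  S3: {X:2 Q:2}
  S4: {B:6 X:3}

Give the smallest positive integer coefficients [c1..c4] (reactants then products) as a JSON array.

B: 6·2 = 12 | 3·0+6·0+2·6 = 12
X: 6·5 = 30 | 3·4+6·2+2·3 = 30
Q: 6·2 = 12 | 3·0+6·2+2·0 = 12
gcd(6,3,6,2) = 1

Coefficients: [6, 3, 6, 2]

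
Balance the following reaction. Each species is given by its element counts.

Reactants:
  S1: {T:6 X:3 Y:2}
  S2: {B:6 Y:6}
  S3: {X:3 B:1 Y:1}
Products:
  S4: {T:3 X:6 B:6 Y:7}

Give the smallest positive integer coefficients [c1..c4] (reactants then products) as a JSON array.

Coefficients: [2, 3, 6, 4]

T: 2·6+3·0+6·0 = 12 | 4·3 = 12
X: 2·3+3·0+6·3 = 24 | 4·6 = 24
B: 2·0+3·6+6·1 = 24 | 4·6 = 24
Y: 2·2+3·6+6·1 = 28 | 4·7 = 28
gcd(2,3,6,4) = 1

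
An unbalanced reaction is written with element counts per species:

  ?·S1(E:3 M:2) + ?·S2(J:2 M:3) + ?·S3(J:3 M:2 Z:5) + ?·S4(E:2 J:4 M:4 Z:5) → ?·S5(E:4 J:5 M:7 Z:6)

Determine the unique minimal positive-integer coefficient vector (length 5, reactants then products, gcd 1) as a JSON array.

E: 6·3+3·0+5·0+1·2 = 20 | 5·4 = 20
J: 6·0+3·2+5·3+1·4 = 25 | 5·5 = 25
M: 6·2+3·3+5·2+1·4 = 35 | 5·7 = 35
Z: 6·0+3·0+5·5+1·5 = 30 | 5·6 = 30
gcd(6,3,5,1,5) = 1

Coefficients: [6, 3, 5, 1, 5]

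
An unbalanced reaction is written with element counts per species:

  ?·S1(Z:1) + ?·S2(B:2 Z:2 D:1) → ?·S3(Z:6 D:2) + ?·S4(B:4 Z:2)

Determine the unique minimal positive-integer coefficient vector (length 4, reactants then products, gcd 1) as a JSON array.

B: 4·0+2·2 = 4 | 1·0+1·4 = 4
Z: 4·1+2·2 = 8 | 1·6+1·2 = 8
D: 4·0+2·1 = 2 | 1·2+1·0 = 2
gcd(4,2,1,1) = 1

Coefficients: [4, 2, 1, 1]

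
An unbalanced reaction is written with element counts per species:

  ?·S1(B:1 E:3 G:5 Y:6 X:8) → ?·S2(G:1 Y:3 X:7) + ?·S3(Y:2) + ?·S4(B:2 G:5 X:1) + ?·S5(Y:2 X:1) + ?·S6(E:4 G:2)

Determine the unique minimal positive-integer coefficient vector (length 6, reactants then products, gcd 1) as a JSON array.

Coefficients: [4, 4, 4, 2, 2, 3]

B: 4·1 = 4 | 4·0+4·0+2·2+2·0+3·0 = 4
E: 4·3 = 12 | 4·0+4·0+2·0+2·0+3·4 = 12
G: 4·5 = 20 | 4·1+4·0+2·5+2·0+3·2 = 20
Y: 4·6 = 24 | 4·3+4·2+2·0+2·2+3·0 = 24
X: 4·8 = 32 | 4·7+4·0+2·1+2·1+3·0 = 32
gcd(4,4,4,2,2,3) = 1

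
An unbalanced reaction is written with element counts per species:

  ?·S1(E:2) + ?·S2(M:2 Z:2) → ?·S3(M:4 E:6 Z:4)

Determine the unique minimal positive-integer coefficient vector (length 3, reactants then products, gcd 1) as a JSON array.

Coefficients: [3, 2, 1]

M: 3·0+2·2 = 4 | 1·4 = 4
E: 3·2+2·0 = 6 | 1·6 = 6
Z: 3·0+2·2 = 4 | 1·4 = 4
gcd(3,2,1) = 1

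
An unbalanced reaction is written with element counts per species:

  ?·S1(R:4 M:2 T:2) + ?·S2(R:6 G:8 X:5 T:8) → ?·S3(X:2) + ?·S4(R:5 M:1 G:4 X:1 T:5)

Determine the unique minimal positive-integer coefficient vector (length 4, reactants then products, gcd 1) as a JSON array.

R: 2·4+2·6 = 20 | 3·0+4·5 = 20
M: 2·2+2·0 = 4 | 3·0+4·1 = 4
G: 2·0+2·8 = 16 | 3·0+4·4 = 16
X: 2·0+2·5 = 10 | 3·2+4·1 = 10
T: 2·2+2·8 = 20 | 3·0+4·5 = 20
gcd(2,2,3,4) = 1

Coefficients: [2, 2, 3, 4]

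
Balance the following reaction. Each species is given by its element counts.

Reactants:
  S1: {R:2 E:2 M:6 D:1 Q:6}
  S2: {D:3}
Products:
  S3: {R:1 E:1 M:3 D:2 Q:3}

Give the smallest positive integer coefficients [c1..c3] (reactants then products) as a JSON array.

Coefficients: [1, 1, 2]

R: 1·2+1·0 = 2 | 2·1 = 2
E: 1·2+1·0 = 2 | 2·1 = 2
M: 1·6+1·0 = 6 | 2·3 = 6
D: 1·1+1·3 = 4 | 2·2 = 4
Q: 1·6+1·0 = 6 | 2·3 = 6
gcd(1,1,2) = 1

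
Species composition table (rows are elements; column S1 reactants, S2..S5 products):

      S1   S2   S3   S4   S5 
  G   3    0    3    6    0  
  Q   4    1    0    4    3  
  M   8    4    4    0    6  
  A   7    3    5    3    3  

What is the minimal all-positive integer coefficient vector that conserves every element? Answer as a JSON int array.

Coefficients: [5, 6, 1, 2, 2]

G: 5·3 = 15 | 6·0+1·3+2·6+2·0 = 15
Q: 5·4 = 20 | 6·1+1·0+2·4+2·3 = 20
M: 5·8 = 40 | 6·4+1·4+2·0+2·6 = 40
A: 5·7 = 35 | 6·3+1·5+2·3+2·3 = 35
gcd(5,6,1,2,2) = 1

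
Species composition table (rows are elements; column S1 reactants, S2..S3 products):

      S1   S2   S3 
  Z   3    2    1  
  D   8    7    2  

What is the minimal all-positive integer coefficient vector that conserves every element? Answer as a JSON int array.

Z: 3·3 = 9 | 2·2+5·1 = 9
D: 3·8 = 24 | 2·7+5·2 = 24
gcd(3,2,5) = 1

Coefficients: [3, 2, 5]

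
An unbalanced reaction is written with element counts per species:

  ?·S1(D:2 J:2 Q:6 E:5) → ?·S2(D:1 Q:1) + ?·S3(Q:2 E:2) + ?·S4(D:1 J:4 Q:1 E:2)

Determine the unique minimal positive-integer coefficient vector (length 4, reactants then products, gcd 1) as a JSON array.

Coefficients: [2, 3, 4, 1]

D: 2·2 = 4 | 3·1+4·0+1·1 = 4
J: 2·2 = 4 | 3·0+4·0+1·4 = 4
Q: 2·6 = 12 | 3·1+4·2+1·1 = 12
E: 2·5 = 10 | 3·0+4·2+1·2 = 10
gcd(2,3,4,1) = 1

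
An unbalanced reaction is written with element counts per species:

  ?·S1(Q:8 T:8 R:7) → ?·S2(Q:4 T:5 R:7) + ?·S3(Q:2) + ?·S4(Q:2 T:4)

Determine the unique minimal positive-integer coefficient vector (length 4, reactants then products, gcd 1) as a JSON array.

Coefficients: [4, 4, 5, 3]

Q: 4·8 = 32 | 4·4+5·2+3·2 = 32
T: 4·8 = 32 | 4·5+5·0+3·4 = 32
R: 4·7 = 28 | 4·7+5·0+3·0 = 28
gcd(4,4,5,3) = 1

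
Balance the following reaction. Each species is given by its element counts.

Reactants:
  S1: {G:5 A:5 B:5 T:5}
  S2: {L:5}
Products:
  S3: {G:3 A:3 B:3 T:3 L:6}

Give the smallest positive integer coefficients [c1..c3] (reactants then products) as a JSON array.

Coefficients: [3, 6, 5]

G: 3·5+6·0 = 15 | 5·3 = 15
A: 3·5+6·0 = 15 | 5·3 = 15
B: 3·5+6·0 = 15 | 5·3 = 15
T: 3·5+6·0 = 15 | 5·3 = 15
L: 3·0+6·5 = 30 | 5·6 = 30
gcd(3,6,5) = 1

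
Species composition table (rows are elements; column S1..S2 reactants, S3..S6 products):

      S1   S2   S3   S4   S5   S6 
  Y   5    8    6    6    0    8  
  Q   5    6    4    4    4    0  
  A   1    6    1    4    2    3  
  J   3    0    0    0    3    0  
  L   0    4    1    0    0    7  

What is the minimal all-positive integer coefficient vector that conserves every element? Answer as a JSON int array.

Coefficients: [6, 5, 6, 3, 6, 2]

Y: 6·5+5·8 = 70 | 6·6+3·6+6·0+2·8 = 70
Q: 6·5+5·6 = 60 | 6·4+3·4+6·4+2·0 = 60
A: 6·1+5·6 = 36 | 6·1+3·4+6·2+2·3 = 36
J: 6·3+5·0 = 18 | 6·0+3·0+6·3+2·0 = 18
L: 6·0+5·4 = 20 | 6·1+3·0+6·0+2·7 = 20
gcd(6,5,6,3,6,2) = 1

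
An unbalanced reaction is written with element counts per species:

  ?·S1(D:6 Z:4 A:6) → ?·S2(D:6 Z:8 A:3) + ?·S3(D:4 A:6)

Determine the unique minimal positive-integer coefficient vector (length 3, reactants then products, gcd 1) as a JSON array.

D: 4·6 = 24 | 2·6+3·4 = 24
Z: 4·4 = 16 | 2·8+3·0 = 16
A: 4·6 = 24 | 2·3+3·6 = 24
gcd(4,2,3) = 1

Coefficients: [4, 2, 3]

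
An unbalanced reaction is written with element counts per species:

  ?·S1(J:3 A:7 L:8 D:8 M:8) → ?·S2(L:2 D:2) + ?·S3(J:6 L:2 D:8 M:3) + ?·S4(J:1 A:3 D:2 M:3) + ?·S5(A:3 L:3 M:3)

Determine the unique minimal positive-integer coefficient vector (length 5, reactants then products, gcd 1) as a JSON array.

J: 3·3 = 9 | 5·0+1·6+3·1+4·0 = 9
A: 3·7 = 21 | 5·0+1·0+3·3+4·3 = 21
L: 3·8 = 24 | 5·2+1·2+3·0+4·3 = 24
D: 3·8 = 24 | 5·2+1·8+3·2+4·0 = 24
M: 3·8 = 24 | 5·0+1·3+3·3+4·3 = 24
gcd(3,5,1,3,4) = 1

Coefficients: [3, 5, 1, 3, 4]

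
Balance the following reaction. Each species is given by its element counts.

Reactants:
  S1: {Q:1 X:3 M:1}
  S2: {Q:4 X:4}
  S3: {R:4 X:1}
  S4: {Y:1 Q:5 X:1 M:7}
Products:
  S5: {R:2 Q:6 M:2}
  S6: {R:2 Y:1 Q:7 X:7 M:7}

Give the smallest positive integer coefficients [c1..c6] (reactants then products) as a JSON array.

Coefficients: [4, 5, 4, 6, 2, 6]

R: 4·0+5·0+4·4+6·0 = 16 | 2·2+6·2 = 16
Y: 4·0+5·0+4·0+6·1 = 6 | 2·0+6·1 = 6
Q: 4·1+5·4+4·0+6·5 = 54 | 2·6+6·7 = 54
X: 4·3+5·4+4·1+6·1 = 42 | 2·0+6·7 = 42
M: 4·1+5·0+4·0+6·7 = 46 | 2·2+6·7 = 46
gcd(4,5,4,6,2,6) = 1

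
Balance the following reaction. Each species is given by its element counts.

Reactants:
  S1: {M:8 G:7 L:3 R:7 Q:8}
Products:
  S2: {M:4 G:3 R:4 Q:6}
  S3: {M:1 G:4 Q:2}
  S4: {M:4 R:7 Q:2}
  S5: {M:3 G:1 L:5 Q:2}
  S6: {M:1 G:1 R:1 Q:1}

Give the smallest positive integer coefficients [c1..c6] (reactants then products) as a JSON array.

Coefficients: [5, 2, 5, 3, 3, 6]

M: 5·8 = 40 | 2·4+5·1+3·4+3·3+6·1 = 40
G: 5·7 = 35 | 2·3+5·4+3·0+3·1+6·1 = 35
L: 5·3 = 15 | 2·0+5·0+3·0+3·5+6·0 = 15
R: 5·7 = 35 | 2·4+5·0+3·7+3·0+6·1 = 35
Q: 5·8 = 40 | 2·6+5·2+3·2+3·2+6·1 = 40
gcd(5,2,5,3,3,6) = 1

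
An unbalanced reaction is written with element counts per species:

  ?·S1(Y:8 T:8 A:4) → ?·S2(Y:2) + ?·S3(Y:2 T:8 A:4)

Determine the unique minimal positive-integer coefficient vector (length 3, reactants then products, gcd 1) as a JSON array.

Coefficients: [1, 3, 1]

Y: 1·8 = 8 | 3·2+1·2 = 8
T: 1·8 = 8 | 3·0+1·8 = 8
A: 1·4 = 4 | 3·0+1·4 = 4
gcd(1,3,1) = 1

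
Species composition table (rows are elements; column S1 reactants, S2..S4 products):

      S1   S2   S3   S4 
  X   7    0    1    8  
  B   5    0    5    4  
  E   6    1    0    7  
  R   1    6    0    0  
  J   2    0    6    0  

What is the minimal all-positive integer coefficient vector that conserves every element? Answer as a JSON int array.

Coefficients: [6, 1, 2, 5]

X: 6·7 = 42 | 1·0+2·1+5·8 = 42
B: 6·5 = 30 | 1·0+2·5+5·4 = 30
E: 6·6 = 36 | 1·1+2·0+5·7 = 36
R: 6·1 = 6 | 1·6+2·0+5·0 = 6
J: 6·2 = 12 | 1·0+2·6+5·0 = 12
gcd(6,1,2,5) = 1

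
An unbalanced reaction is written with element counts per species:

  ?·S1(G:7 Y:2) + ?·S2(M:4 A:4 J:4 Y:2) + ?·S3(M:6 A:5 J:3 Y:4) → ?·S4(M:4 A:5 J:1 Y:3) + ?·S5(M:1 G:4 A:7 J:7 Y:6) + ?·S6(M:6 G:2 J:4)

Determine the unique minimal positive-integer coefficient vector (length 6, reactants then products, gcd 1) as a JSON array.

Coefficients: [2, 6, 2, 4, 2, 3]

M: 2·0+6·4+2·6 = 36 | 4·4+2·1+3·6 = 36
G: 2·7+6·0+2·0 = 14 | 4·0+2·4+3·2 = 14
A: 2·0+6·4+2·5 = 34 | 4·5+2·7+3·0 = 34
J: 2·0+6·4+2·3 = 30 | 4·1+2·7+3·4 = 30
Y: 2·2+6·2+2·4 = 24 | 4·3+2·6+3·0 = 24
gcd(2,6,2,4,2,3) = 1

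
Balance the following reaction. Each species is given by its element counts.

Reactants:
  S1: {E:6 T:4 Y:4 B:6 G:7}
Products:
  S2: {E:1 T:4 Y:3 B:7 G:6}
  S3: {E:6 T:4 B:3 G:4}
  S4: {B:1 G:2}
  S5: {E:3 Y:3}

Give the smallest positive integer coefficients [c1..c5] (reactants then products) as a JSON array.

Coefficients: [6, 3, 3, 6, 5]

E: 6·6 = 36 | 3·1+3·6+6·0+5·3 = 36
T: 6·4 = 24 | 3·4+3·4+6·0+5·0 = 24
Y: 6·4 = 24 | 3·3+3·0+6·0+5·3 = 24
B: 6·6 = 36 | 3·7+3·3+6·1+5·0 = 36
G: 6·7 = 42 | 3·6+3·4+6·2+5·0 = 42
gcd(6,3,3,6,5) = 1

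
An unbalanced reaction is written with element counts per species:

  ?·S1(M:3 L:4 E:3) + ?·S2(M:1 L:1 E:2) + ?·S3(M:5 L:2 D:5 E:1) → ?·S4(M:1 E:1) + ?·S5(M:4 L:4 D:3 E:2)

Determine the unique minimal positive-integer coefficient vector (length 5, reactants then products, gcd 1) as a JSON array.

M: 3·3+2·1+3·5 = 26 | 6·1+5·4 = 26
L: 3·4+2·1+3·2 = 20 | 6·0+5·4 = 20
D: 3·0+2·0+3·5 = 15 | 6·0+5·3 = 15
E: 3·3+2·2+3·1 = 16 | 6·1+5·2 = 16
gcd(3,2,3,6,5) = 1

Coefficients: [3, 2, 3, 6, 5]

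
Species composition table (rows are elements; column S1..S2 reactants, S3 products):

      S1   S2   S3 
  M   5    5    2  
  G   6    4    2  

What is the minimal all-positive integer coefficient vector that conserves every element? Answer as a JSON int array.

Coefficients: [1, 1, 5]

M: 1·5+1·5 = 10 | 5·2 = 10
G: 1·6+1·4 = 10 | 5·2 = 10
gcd(1,1,5) = 1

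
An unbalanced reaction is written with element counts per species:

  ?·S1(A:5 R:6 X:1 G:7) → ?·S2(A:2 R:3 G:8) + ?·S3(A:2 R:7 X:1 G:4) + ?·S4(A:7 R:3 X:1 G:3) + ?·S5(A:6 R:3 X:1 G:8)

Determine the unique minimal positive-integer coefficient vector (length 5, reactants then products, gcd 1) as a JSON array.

A: 6·5 = 30 | 2·2+3·2+2·7+1·6 = 30
R: 6·6 = 36 | 2·3+3·7+2·3+1·3 = 36
X: 6·1 = 6 | 2·0+3·1+2·1+1·1 = 6
G: 6·7 = 42 | 2·8+3·4+2·3+1·8 = 42
gcd(6,2,3,2,1) = 1

Coefficients: [6, 2, 3, 2, 1]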